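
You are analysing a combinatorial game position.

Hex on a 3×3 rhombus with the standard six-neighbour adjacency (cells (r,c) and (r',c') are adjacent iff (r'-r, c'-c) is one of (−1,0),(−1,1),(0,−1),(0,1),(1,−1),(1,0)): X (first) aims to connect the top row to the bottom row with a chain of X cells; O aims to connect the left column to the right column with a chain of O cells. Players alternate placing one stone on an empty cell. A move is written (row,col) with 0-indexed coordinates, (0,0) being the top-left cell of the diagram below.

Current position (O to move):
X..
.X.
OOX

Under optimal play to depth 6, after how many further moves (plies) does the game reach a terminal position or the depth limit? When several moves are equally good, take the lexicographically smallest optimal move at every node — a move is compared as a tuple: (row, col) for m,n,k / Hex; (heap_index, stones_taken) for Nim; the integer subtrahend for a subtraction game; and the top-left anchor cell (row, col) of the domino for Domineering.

p1 O@[X../.X./OOX]: (0,1)[XO./.X./OOX]-1 (0,2)[X.O/.X./OOX]-1 (1,0)[X../OX./OOX]-1 (1,2)[X../.XO/OOX]+1*
p2 X@[X../.XO/OOX] terminal -1; root [X../.X./OOX] d6

PV length from [X../.X./OOX]: 1 ply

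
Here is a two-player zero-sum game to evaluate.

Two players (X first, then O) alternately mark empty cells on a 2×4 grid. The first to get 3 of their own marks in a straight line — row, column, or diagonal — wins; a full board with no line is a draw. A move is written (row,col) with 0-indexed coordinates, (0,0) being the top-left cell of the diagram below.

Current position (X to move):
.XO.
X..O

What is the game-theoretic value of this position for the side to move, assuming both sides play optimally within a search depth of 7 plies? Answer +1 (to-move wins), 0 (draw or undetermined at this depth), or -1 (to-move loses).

ply 1, X at .XO./X..O | (0,0)=+0→XXO./X..O*; (0,3)=+0→.XOX/X..O; (1,1)=+0→.XO./XX.O; (1,2)=+0→.XO./X.XO
ply 2, O at XXO./X..O | (0,3)=+0→XXOO/X..O*; (1,1)=+0→XXO./XO.O; (1,2)=+0→XXO./X.OO
ply 3, X at XXOO/X..O | (1,1)=+0→XXOO/XX.O*; (1,2)=+0→XXOO/X.XO
ply 4, O at XXOO/XX.O | (1,2)=+0→XXOO/XXOO*
ply 5: XXOO/XXOO is terminal +0 (X); from .XO./X..O depth 7

value(.XO./X..O, X) = 0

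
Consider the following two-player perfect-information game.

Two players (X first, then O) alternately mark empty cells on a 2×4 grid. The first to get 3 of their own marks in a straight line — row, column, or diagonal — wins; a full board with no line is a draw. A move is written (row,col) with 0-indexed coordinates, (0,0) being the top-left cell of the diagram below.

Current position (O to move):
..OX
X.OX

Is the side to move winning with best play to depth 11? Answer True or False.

O winning at [..OX/X.OX]: False

ply 1, O at ..OX/X.OX | (0,0)=+0→O.OX/X.OX*; (0,1)=+0→.OOX/X.OX; (1,1)=+0→..OX/XOOX
ply 2, X at O.OX/X.OX | (0,1)=+0→OXOX/X.OX*; (1,1)=-1→O.OX/XXOX
ply 3, O at OXOX/X.OX | (1,1)=+0→OXOX/XOOX*
ply 4: OXOX/XOOX is terminal +0 (X); from ..OX/X.OX depth 11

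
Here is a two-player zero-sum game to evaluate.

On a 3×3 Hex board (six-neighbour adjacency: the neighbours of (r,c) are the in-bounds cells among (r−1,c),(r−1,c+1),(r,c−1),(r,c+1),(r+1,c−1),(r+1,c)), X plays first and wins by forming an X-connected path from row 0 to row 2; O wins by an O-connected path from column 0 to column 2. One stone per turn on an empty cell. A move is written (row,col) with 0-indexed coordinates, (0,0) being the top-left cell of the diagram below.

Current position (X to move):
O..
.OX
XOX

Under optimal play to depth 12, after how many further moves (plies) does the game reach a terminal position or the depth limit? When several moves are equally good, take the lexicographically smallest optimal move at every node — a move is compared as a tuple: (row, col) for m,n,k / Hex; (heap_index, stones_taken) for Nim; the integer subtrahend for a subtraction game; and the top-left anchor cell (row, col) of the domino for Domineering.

PV length from [O../.OX/XOX]: 3 plies

p1 X@[O../.OX/XOX]: (0,1)[OX./.OX/XOX]+1* (0,2)[O.X/.OX/XOX]+1 (1,0)[O../XOX/XOX]+1
p2 O@[OX./.OX/XOX]: (0,2)[OXO/.OX/XOX]-1* (1,0)[OX./OOX/XOX]-1
p3 X@[OXO/.OX/XOX]: (1,0)[OXO/XOX/XOX]+1*
p4 O@[OXO/XOX/XOX] terminal -1; root [O../.OX/XOX] d12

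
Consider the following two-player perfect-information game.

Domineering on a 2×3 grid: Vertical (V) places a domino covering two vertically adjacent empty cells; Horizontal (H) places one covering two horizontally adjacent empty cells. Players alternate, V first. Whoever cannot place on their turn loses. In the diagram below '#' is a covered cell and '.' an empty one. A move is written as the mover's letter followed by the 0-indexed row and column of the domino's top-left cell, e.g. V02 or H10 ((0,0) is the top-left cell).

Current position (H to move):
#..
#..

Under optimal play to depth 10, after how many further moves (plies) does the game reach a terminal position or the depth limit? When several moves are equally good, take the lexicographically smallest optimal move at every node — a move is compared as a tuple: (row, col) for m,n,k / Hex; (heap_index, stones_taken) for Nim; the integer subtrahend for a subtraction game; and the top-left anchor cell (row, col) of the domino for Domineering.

PV length from [#../#..]: 1 ply

p1 H@[#../#..]: H01[###/#..]+1* H11[#../###]+1
p2 V@[###/#..] terminal -1; root [#../#..] d10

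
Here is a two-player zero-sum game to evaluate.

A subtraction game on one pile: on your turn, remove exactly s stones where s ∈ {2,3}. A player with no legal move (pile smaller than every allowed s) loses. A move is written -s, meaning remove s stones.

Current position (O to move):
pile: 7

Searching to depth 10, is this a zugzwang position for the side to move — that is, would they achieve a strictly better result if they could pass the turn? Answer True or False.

zugzwang(7, O) = False

ply 1, O at 7 | -2=+1→5*; -3=-1→4
ply 2, X at 5 | -2=-1→3*; -3=-1→2
ply 3, O at 3 | -2=+1→1*; -3=+1→0
ply 4: 1 is terminal -1 (X); from 7 depth 10
if O skipped the turn, X would face:
~ ply 1, X at 7 | -2=+1→5*; -3=-1→4
~ ply 2, O at 5 | -2=-1→3*; -3=-1→2
~ ply 3, X at 3 | -2=+1→1*; -3=+1→0
~ ply 4: 1 is terminal -1 (O); from 7 depth 10
compare (O): move=+1 vs pass=-1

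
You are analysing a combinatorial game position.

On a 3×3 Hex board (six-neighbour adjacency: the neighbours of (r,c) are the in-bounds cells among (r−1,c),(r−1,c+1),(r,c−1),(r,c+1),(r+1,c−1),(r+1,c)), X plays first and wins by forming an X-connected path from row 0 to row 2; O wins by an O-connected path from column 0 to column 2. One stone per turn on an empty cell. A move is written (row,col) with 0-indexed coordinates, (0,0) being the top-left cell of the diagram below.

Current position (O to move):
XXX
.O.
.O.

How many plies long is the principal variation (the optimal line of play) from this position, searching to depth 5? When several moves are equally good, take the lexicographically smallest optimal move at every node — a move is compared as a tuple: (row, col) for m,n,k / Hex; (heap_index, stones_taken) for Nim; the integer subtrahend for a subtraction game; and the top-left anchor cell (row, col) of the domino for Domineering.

PV length from [XXX/.O./.O.]: 3 plies

ply 1, O at XXX/.O./.O. | (1,0)=+1→XXX/OO./.O.*; (1,2)=+1→XXX/.OO/.O.; (2,0)=+1→XXX/.O./OO.; (2,2)=+1→XXX/.O./.OO
ply 2, X at XXX/OO./.O. | (1,2)=-1→XXX/OOX/.O.*; (2,0)=-1→XXX/OO./XO.; (2,2)=-1→XXX/OO./.OX
ply 3, O at XXX/OOX/.O. | (2,0)=-1→XXX/OOX/OO.; (2,2)=+1→XXX/OOX/.OO*
ply 4: XXX/OOX/.OO is terminal -1 (X); from XXX/.O./.O. depth 5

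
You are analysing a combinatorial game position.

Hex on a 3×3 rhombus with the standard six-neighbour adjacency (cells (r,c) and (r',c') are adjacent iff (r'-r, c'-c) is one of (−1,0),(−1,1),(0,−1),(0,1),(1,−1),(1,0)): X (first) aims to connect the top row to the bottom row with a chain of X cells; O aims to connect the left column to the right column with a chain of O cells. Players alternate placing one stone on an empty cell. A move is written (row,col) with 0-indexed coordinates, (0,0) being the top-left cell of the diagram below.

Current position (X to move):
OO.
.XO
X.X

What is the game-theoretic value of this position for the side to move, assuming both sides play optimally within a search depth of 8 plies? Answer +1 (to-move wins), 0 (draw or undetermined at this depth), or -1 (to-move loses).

value(OO./.XO/X.X, X) = +1

ply 1, X at OO./.XO/X.X | (0,2)=+1→OOX/.XO/X.X*; (1,0)=-1→OO./XXO/X.X; (2,1)=-1→OO./.XO/XXX
ply 2: OOX/.XO/X.X is terminal -1 (O); from OO./.XO/X.X depth 8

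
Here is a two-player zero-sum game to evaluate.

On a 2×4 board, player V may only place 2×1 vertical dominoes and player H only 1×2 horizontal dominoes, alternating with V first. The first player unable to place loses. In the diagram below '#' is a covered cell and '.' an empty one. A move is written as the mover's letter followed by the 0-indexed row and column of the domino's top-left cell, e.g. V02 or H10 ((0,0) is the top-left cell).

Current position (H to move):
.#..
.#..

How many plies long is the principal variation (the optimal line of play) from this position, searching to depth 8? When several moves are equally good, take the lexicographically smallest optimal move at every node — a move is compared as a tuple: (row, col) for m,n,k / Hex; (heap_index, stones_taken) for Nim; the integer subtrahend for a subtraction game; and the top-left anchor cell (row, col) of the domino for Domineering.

ply 1, H at .#../.#.. | H02=+1→.###/.#..*; H12=+1→.#../.###
ply 2, V at .###/.#.. | V00=-1→####/##..*
ply 3, H at ####/##.. | H12=+1→####/####*
ply 4: ####/#### is terminal -1 (V); from .#../.#.. depth 8

PV length from [.#../.#..]: 3 plies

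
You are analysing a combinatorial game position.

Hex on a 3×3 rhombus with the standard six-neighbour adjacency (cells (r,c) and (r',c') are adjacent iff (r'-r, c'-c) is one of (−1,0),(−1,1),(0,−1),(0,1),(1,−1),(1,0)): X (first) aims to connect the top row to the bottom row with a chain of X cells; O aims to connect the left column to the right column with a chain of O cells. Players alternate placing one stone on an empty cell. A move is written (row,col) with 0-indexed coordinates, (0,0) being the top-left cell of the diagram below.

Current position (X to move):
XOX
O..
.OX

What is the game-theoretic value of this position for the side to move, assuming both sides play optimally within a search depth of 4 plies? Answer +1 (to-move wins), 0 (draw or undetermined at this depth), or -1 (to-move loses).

value(XOX/O../.OX, X) = +1

ply 1, X at XOX/O../.OX | (1,1)=+1→XOX/OX./.OX*; (1,2)=+1→XOX/O.X/.OX; (2,0)=+1→XOX/O../XOX
ply 2, O at XOX/OX./.OX | (1,2)=-1→XOX/OXO/.OX*; (2,0)=-1→XOX/OX./OOX
ply 3, X at XOX/OXO/.OX | (2,0)=+1→XOX/OXO/XOX*
ply 4: XOX/OXO/XOX is terminal -1 (O); from XOX/O../.OX depth 4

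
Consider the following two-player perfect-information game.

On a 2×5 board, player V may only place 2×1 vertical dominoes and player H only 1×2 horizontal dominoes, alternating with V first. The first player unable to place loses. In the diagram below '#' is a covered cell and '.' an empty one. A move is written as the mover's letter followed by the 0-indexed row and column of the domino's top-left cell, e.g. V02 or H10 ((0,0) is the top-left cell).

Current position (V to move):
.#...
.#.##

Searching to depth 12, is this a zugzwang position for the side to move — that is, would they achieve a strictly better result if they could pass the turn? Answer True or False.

zugzwang(.#.../.#.##, V) = False

ply 1, V at .#.../.#.## | V00=-1→##.../##.##; V02=+1→.##../.####*
ply 2, H at .##../.#### | H03=-1→.####/.####*
ply 3, V at .####/.#### | V00=+1→#####/#####*
ply 4: #####/##### is terminal -1 (H); from .#.../.#.## depth 12
suppose V passes — search the same position with H to move:
pass> ply 1, H at .#.../.#.## | H02=-1→.###./.#.##*; H03=-1→.#.##/.#.##
pass> ply 2, V at .###./.#.## | V00=+1→####./##.##*
pass> ply 3: ####./##.## is terminal -1 (H); from .#.../.#.## depth 12
for V: play +1, pass +1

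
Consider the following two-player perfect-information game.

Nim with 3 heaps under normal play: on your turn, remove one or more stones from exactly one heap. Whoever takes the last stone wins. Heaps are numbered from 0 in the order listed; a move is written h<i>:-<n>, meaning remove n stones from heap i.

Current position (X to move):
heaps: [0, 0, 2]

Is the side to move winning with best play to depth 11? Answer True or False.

X winning at [(0,0,2)]: True

ply 1, X at (0,0,2) | h2:-1=-1→(0,0,1); h2:-2=+1→(0,0,0)*
ply 2: (0,0,0) is terminal -1 (O); from (0,0,2) depth 11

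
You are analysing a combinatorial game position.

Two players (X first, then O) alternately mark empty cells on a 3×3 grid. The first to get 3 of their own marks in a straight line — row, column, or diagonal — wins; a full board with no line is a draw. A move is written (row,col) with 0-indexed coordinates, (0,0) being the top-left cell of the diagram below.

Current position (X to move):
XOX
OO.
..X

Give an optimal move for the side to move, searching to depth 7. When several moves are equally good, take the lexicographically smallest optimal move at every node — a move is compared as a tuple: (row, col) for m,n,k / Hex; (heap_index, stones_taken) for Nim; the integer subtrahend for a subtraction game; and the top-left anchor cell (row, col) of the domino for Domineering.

[XOX/OO./..X] X move#1: (1,2):+1/XOX/OOX/..X*, (2,0):-1/XOX/OO./X.X, (2,1):-1/XOX/OO./.XX
[XOX/OOX/..X] end (terminal -1, O#2); searched XOX/OO./..X to 7

X's best at [XOX/OO./..X]: (1,2)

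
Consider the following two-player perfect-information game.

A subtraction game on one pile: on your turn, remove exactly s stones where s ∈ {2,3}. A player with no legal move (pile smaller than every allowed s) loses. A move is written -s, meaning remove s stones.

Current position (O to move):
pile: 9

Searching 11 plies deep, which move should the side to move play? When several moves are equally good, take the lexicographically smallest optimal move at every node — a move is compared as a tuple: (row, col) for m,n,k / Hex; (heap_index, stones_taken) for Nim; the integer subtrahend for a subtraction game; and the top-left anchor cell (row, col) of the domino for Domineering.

[9] O move#1: -2:-1/7, -3:+1/6*
[6] X move#2: -2:-1/4*, -3:-1/3
[4] O move#3: -2:-1/2, -3:+1/1*
[1] end (terminal -1, X#4); searched 9 to 11

O's best at [9]: -3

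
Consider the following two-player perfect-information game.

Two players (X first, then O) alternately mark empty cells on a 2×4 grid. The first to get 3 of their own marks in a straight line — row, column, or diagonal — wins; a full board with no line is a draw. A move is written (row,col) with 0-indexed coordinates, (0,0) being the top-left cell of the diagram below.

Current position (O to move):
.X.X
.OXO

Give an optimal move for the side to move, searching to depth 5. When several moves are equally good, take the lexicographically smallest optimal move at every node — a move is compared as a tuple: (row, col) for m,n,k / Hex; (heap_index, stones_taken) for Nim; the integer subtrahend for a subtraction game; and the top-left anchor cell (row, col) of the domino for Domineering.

O's best at [.X.X/.OXO]: (0,2)

[.X.X/.OXO] O move#1: (0,0):-1/OX.X/.OXO, (0,2):+0/.XOX/.OXO*, (1,0):-1/.X.X/OOXO
[.XOX/.OXO] X move#2: (0,0):+0/XXOX/.OXO*, (1,0):+0/.XOX/XOXO
[XXOX/.OXO] O move#3: (1,0):+0/XXOX/OOXO*
[XXOX/OOXO] end (terminal +0, X#4); searched .X.X/.OXO to 5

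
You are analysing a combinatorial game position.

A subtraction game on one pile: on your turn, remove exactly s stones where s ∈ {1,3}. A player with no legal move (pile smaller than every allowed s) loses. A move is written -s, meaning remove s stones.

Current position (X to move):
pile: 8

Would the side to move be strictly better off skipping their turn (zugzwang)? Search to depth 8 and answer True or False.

zugzwang(8, X) = True

ply 1, X at 8 | -1=-1→7*; -3=-1→5
ply 2, O at 7 | -1=+1→6*; -3=+1→4
ply 3, X at 6 | -1=-1→5*; -3=-1→3
ply 4, O at 5 | -1=+1→4*; -3=+1→2
ply 5, X at 4 | -1=-1→3*; -3=-1→1
ply 6, O at 3 | -1=+1→2*; -3=+1→0
ply 7, X at 2 | -1=-1→1*
ply 8, O at 1 | -1=+1→0*
ply 9: 0 is terminal -1 (X); from 8 depth 8
if X skipped the turn, O would face:
~ ply 1, O at 8 | -1=-1→7*; -3=-1→5
~ ply 2, X at 7 | -1=+1→6*; -3=+1→4
~ ply 3, O at 6 | -1=-1→5*; -3=-1→3
~ ply 4, X at 5 | -1=+1→4*; -3=+1→2
~ ply 5, O at 4 | -1=-1→3*; -3=-1→1
~ ply 6, X at 3 | -1=+1→2*; -3=+1→0
~ ply 7, O at 2 | -1=-1→1*
~ ply 8, X at 1 | -1=+1→0*
~ ply 9: 0 is terminal -1 (O); from 8 depth 8
compare (X): move=-1 vs pass=+1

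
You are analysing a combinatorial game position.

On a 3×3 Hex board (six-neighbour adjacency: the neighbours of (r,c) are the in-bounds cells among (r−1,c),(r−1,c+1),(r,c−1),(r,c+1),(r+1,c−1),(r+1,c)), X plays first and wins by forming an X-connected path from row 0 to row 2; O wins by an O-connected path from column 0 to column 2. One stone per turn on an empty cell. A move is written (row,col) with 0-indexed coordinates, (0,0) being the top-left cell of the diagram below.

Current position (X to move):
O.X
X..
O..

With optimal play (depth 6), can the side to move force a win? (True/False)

ply 1, X at O.X/X../O.. | (0,1)=-1→OXX/X../O..; (1,1)=-1→O.X/XX./O..; (1,2)=+1→O.X/X.X/O..*; (2,1)=+1→O.X/X../OX.; (2,2)=-1→O.X/X../O.X
ply 2, O at O.X/X.X/O.. | (0,1)=-1→OOX/X.X/O..*; (1,1)=-1→O.X/XOX/O..; (2,1)=-1→O.X/X.X/OO.; (2,2)=-1→O.X/X.X/O.O
ply 3, X at OOX/X.X/O.. | (1,1)=+1→OOX/XXX/O..*; (2,1)=+1→OOX/X.X/OX.; (2,2)=+1→OOX/X.X/O.X
ply 4, O at OOX/XXX/O.. | (2,1)=-1→OOX/XXX/OO.*; (2,2)=-1→OOX/XXX/O.O
ply 5, X at OOX/XXX/OO. | (2,2)=+1→OOX/XXX/OOX*
ply 6: OOX/XXX/OOX is terminal -1 (O); from O.X/X../O.. depth 6

X winning at [O.X/X../O..]: True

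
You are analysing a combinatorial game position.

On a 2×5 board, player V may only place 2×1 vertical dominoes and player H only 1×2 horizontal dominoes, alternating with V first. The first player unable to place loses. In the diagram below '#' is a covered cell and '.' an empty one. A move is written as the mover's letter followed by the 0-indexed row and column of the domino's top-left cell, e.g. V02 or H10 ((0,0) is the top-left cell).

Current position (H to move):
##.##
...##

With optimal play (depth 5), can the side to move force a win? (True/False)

[##.##/...##] H move#1: H10:-1/##.##/##.##, H11:+1/##.##/.####*
[##.##/.####] end (terminal -1, V#2); searched ##.##/...## to 5

H winning at [##.##/...##]: True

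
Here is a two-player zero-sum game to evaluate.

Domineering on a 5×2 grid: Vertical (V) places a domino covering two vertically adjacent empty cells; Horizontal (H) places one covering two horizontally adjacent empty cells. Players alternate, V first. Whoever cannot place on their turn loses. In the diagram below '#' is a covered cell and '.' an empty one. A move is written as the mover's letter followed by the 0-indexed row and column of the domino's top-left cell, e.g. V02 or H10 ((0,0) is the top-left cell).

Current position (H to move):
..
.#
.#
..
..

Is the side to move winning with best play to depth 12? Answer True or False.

H winning at [../.#/.#/../..]: True

ply 1, H at ../.#/.#/../.. | H00=-1→##/.#/.#/../..; H30=+1→../.#/.#/##/..*; H40=+1→../.#/.#/../##
ply 2, V at ../.#/.#/##/.. | V00=-1→#./##/.#/##/..*; V10=-1→../##/##/##/..
ply 3, H at #./##/.#/##/.. | H40=+1→#./##/.#/##/##*
ply 4: #./##/.#/##/## is terminal -1 (V); from ../.#/.#/../.. depth 12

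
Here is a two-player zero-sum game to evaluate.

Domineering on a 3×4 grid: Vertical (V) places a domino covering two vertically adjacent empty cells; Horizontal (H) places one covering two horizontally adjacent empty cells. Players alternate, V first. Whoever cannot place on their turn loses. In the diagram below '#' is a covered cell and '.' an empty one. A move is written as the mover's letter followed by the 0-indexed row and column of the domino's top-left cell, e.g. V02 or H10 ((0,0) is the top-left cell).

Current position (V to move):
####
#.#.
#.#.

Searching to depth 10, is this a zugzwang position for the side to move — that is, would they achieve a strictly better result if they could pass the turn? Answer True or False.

zugzwang(####/#.#./#.#., V) = False

p1 V@[####/#.#./#.#.]: V11[####/###./###.]+1* V13[####/#.##/#.##]+1
p2 H@[####/###./###.] terminal -1; root [####/#.#./#.#.] d10
pass branch (H moves first from the same position):
  | p1 H@[####/#.#./#.#.] terminal -1; root [####/#.#./#.#.] d10
V moving scores +1; V passing scores +1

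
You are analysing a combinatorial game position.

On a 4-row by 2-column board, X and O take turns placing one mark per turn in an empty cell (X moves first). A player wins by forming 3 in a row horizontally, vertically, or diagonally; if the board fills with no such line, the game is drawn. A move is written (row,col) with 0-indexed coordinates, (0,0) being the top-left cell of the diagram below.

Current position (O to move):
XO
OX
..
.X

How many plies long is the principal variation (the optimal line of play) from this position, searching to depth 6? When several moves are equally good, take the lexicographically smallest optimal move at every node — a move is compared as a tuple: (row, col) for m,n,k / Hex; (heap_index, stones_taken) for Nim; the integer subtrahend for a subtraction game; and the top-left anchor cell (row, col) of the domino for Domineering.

[XO/OX/../.X] O move#1: (2,0):-1/XO/OX/O./.X, (2,1):+0/XO/OX/.O/.X*, (3,0):-1/XO/OX/../OX
[XO/OX/.O/.X] X move#2: (2,0):+0/XO/OX/XO/.X*, (3,0):+0/XO/OX/.O/XX
[XO/OX/XO/.X] O move#3: (3,0):+0/XO/OX/XO/OX*
[XO/OX/XO/OX] end (terminal +0, X#4); searched XO/OX/../.X to 6

PV length from [XO/OX/../.X]: 3 plies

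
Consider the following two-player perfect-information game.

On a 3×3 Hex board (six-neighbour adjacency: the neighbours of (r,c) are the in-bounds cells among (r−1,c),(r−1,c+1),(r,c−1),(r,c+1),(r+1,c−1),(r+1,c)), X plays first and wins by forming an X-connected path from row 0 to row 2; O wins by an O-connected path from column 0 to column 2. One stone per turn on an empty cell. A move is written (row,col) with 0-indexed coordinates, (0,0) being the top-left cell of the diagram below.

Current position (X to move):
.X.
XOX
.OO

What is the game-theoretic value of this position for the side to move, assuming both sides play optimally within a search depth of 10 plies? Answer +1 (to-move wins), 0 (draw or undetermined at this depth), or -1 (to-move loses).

value(.X./XOX/.OO, X) = +1

ply 1, X at .X./XOX/.OO | (0,0)=-1→XX./XOX/.OO; (0,2)=-1→.XX/XOX/.OO; (2,0)=+1→.X./XOX/XOO*
ply 2: .X./XOX/XOO is terminal -1 (O); from .X./XOX/.OO depth 10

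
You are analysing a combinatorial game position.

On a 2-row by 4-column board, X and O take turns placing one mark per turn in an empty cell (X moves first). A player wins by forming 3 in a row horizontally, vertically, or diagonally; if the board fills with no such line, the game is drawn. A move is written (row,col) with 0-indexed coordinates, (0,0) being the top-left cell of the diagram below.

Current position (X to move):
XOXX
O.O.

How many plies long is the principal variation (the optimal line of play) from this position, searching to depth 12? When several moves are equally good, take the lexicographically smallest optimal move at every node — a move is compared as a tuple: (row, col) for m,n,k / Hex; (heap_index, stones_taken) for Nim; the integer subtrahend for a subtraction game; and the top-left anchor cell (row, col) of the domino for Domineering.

PV length from [XOXX/O.O.]: 2 plies

[XOXX/O.O.] X move#1: (1,1):+0/XOXX/OXO.*, (1,3):-1/XOXX/O.OX
[XOXX/OXO.] O move#2: (1,3):+0/XOXX/OXOO*
[XOXX/OXOO] end (terminal +0, X#3); searched XOXX/O.O. to 12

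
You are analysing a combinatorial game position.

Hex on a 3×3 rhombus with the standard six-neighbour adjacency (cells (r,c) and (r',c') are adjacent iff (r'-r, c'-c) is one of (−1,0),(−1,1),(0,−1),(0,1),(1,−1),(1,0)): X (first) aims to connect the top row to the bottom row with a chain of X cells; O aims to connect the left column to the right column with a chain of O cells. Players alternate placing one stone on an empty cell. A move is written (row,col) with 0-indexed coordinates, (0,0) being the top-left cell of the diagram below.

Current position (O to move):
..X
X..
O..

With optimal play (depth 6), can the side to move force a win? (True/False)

[..X/X../O..] O move#1: (0,0):-1/O.X/X../O.., (0,1):-1/.OX/X../O.., (1,1):-1/..X/XO./O.., (1,2):+1/..X/X.O/O..*, (2,1):+1/..X/X../OO., (2,2):-1/..X/X../O.O
[..X/X.O/O..] X move#2: (0,0):-1/X.X/X.O/O..*, (0,1):-1/.XX/X.O/O.., (1,1):-1/..X/XXO/O.., (2,1):-1/..X/X.O/OX., (2,2):-1/..X/X.O/O.X
[X.X/X.O/O..] O move#3: (0,1):+1/XOX/X.O/O..*, (1,1):+1/X.X/XOO/O.., (2,1):+1/X.X/X.O/OO., (2,2):+1/X.X/X.O/O.O
[XOX/X.O/O..] X move#4: (1,1):-1/XOX/XXO/O..*, (2,1):-1/XOX/X.O/OX., (2,2):-1/XOX/X.O/O.X
[XOX/XXO/O..] O move#5: (2,1):+1/XOX/XXO/OO.*, (2,2):-1/XOX/XXO/O.O
[XOX/XXO/OO.] end (terminal -1, X#6); searched ..X/X../O.. to 6

O winning at [..X/X../O..]: True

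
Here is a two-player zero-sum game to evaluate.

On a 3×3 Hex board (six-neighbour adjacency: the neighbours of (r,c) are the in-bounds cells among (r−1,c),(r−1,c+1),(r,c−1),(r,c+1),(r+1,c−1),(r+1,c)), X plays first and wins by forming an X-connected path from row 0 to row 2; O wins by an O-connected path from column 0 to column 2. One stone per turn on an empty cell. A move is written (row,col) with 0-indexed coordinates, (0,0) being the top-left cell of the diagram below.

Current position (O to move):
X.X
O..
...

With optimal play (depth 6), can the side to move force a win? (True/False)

O winning at [X.X/O../...]: True

[X.X/O../...] O move#1: (0,1):-1/XOX/O../..., (1,1):-1/X.X/OO./..., (1,2):-1/X.X/O.O/..., (2,0):-1/X.X/O../O.., (2,1):+1/X.X/O../.O.*, (2,2):-1/X.X/O../..O
[X.X/O../.O.] X move#2: (0,1):-1/XXX/O../.O.*, (1,1):-1/X.X/OX./.O., (1,2):-1/X.X/O.X/.O., (2,0):-1/X.X/O../XO., (2,2):-1/X.X/O../.OX
[XXX/O../.O.] O move#3: (1,1):+1/XXX/OO./.O.*, (1,2):+1/XXX/O.O/.O., (2,0):+1/XXX/O../OO., (2,2):+1/XXX/O../.OO
[XXX/OO./.O.] X move#4: (1,2):-1/XXX/OOX/.O.*, (2,0):-1/XXX/OO./XO., (2,2):-1/XXX/OO./.OX
[XXX/OOX/.O.] O move#5: (2,0):-1/XXX/OOX/OO., (2,2):+1/XXX/OOX/.OO*
[XXX/OOX/.OO] end (terminal -1, X#6); searched X.X/O../... to 6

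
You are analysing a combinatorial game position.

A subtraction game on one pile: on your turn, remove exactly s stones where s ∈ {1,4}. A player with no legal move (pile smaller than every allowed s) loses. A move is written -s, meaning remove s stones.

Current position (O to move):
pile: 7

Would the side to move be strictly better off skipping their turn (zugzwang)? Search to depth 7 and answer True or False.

[7] O move#1: -1:-1/6*, -4:-1/3
[6] X move#2: -1:+1/5*, -4:+1/2
[5] O move#3: -1:-1/4*, -4:-1/1
[4] X move#4: -1:-1/3, -4:+1/0*
[0] end (terminal -1, O#5); searched 7 to 7
pass branch (X moves first from the same position):
  | [7] X move#1: -1:-1/6*, -4:-1/3
  | [6] O move#2: -1:+1/5*, -4:+1/2
  | [5] X move#3: -1:-1/4*, -4:-1/1
  | [4] O move#4: -1:-1/3, -4:+1/0*
  | [0] end (terminal -1, X#5); searched 7 to 7
O moving scores -1; O passing scores +1

zugzwang(7, O) = True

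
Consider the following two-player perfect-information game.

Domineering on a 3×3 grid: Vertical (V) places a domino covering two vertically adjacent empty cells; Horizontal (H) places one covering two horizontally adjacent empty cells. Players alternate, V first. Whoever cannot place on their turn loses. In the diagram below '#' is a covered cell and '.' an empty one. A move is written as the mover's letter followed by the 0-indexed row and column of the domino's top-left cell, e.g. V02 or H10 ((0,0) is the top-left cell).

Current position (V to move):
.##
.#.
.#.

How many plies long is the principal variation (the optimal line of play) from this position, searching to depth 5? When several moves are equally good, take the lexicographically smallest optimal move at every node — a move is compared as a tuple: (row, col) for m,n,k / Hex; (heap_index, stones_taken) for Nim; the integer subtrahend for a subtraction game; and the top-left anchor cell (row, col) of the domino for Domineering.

PV length from [.##/.#./.#.]: 1 ply

[.##/.#./.#.] V move#1: V00:+1/###/##./.#.*, V10:+1/.##/##./##., V12:+1/.##/.##/.##
[###/##./.#.] end (terminal -1, H#2); searched .##/.#./.#. to 5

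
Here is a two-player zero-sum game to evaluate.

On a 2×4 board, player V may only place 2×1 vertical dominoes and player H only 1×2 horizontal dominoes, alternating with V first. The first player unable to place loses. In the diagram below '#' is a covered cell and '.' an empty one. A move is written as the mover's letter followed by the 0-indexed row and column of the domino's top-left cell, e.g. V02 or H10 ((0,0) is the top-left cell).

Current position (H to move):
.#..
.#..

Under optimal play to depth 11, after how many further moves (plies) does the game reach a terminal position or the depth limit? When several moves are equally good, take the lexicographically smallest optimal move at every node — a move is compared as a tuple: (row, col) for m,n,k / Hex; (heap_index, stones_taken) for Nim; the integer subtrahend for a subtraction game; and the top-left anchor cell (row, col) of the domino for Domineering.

PV length from [.#../.#..]: 3 plies

p1 H@[.#../.#..]: H02[.###/.#..]+1* H12[.#../.###]+1
p2 V@[.###/.#..]: V00[####/##..]-1*
p3 H@[####/##..]: H12[####/####]+1*
p4 V@[####/####] terminal -1; root [.#../.#..] d11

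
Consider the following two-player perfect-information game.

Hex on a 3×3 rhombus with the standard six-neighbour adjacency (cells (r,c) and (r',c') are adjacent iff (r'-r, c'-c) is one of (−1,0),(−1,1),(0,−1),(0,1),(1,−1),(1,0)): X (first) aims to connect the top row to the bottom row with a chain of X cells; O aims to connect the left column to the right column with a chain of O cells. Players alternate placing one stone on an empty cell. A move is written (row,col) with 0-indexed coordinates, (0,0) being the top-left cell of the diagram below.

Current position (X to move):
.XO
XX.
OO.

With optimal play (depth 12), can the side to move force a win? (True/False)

[.XO/XX./OO.] X move#1: (0,0):-1/XXO/XX./OO.*, (1,2):-1/.XO/XXX/OO., (2,2):-1/.XO/XX./OOX
[XXO/XX./OO.] O move#2: (1,2):+1/XXO/XXO/OO.*, (2,2):+1/XXO/XX./OOO
[XXO/XXO/OO.] end (terminal -1, X#3); searched .XO/XX./OO. to 12

X winning at [.XO/XX./OO.]: False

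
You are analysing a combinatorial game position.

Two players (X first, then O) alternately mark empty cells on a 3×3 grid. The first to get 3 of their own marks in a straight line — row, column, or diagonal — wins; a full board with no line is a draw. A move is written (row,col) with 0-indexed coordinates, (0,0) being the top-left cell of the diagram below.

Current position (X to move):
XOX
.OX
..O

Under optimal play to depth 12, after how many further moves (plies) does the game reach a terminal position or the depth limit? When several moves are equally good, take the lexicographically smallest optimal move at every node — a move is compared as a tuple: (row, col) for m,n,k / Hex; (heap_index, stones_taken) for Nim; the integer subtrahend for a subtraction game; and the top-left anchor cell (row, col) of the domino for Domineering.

[XOX/.OX/..O] X move#1: (1,0):-1/XOX/XOX/..O, (2,0):-1/XOX/.OX/X.O, (2,1):+0/XOX/.OX/.XO*
[XOX/.OX/.XO] O move#2: (1,0):+0/XOX/OOX/.XO*, (2,0):+0/XOX/.OX/OXO
[XOX/OOX/.XO] X move#3: (2,0):+0/XOX/OOX/XXO*
[XOX/OOX/XXO] end (terminal +0, O#4); searched XOX/.OX/..O to 12

PV length from [XOX/.OX/..O]: 3 plies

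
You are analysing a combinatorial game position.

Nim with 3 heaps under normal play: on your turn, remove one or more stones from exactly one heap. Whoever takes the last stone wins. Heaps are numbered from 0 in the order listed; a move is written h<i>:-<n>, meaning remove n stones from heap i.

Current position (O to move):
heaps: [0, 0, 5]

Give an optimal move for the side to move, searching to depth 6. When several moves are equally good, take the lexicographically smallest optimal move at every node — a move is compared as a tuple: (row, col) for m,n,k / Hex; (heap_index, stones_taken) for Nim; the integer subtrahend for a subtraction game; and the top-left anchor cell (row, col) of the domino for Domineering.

p1 O@[(0,0,5)]: h2:-1[(0,0,4)]-1 h2:-2[(0,0,3)]-1 h2:-3[(0,0,2)]-1 h2:-4[(0,0,1)]-1 h2:-5[(0,0,0)]+1*
p2 X@[(0,0,0)] terminal -1; root [(0,0,5)] d6

O's best at [(0,0,5)]: h2:-5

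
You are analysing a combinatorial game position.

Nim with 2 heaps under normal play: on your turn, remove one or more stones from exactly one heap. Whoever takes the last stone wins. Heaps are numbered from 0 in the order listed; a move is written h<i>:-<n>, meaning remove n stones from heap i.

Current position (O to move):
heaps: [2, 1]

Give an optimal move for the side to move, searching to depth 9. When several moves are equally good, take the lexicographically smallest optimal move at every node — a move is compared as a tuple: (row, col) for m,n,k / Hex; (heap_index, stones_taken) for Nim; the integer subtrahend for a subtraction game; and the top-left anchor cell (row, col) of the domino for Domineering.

p1 O@[(2,1)]: h0:-1[(1,1)]+1* h0:-2[(0,1)]-1 h1:-1[(2,0)]-1
p2 X@[(1,1)]: h0:-1[(0,1)]-1* h1:-1[(1,0)]-1
p3 O@[(0,1)]: h1:-1[(0,0)]+1*
p4 X@[(0,0)] terminal -1; root [(2,1)] d9

O's best at [(2,1)]: h0:-1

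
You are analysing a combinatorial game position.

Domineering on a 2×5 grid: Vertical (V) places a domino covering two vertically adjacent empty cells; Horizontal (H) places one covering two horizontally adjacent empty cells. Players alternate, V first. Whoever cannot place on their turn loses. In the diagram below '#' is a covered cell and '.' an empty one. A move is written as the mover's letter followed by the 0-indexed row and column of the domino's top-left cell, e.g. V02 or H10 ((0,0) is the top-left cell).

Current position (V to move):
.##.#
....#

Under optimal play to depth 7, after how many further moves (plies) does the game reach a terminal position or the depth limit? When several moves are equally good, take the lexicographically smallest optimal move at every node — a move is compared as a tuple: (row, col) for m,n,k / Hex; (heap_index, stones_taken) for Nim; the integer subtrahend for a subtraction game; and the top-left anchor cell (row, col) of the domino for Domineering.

[.##.#/....#] V move#1: V00:-1/###.#/#...#*, V03:-1/.####/...##
[###.#/#...#] H move#2: H11:-1/###.#/###.#, H12:+1/###.#/#.###*
[###.#/#.###] end (terminal -1, V#3); searched .##.#/....# to 7

PV length from [.##.#/....#]: 2 plies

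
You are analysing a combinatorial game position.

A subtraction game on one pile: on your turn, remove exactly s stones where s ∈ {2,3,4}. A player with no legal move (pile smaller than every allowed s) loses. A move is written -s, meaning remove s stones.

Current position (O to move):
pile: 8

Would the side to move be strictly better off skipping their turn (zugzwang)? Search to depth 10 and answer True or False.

zugzwang(8, O) = False

ply 1, O at 8 | -2=+1→6*; -3=-1→5; -4=-1→4
ply 2, X at 6 | -2=-1→4*; -3=-1→3; -4=-1→2
ply 3, O at 4 | -2=-1→2; -3=+1→1*; -4=+1→0
ply 4: 1 is terminal -1 (X); from 8 depth 10
if O skipped the turn, X would face:
~ ply 1, X at 8 | -2=+1→6*; -3=-1→5; -4=-1→4
~ ply 2, O at 6 | -2=-1→4*; -3=-1→3; -4=-1→2
~ ply 3, X at 4 | -2=-1→2; -3=+1→1*; -4=+1→0
~ ply 4: 1 is terminal -1 (O); from 8 depth 10
compare (O): move=+1 vs pass=-1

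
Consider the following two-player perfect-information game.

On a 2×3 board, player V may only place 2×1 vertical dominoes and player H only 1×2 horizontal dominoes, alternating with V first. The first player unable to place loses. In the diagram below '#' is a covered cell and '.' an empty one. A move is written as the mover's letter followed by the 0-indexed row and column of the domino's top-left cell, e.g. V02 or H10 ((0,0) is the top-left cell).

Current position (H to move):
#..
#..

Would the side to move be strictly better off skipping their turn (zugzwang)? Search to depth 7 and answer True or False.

zugzwang(#../#.., H) = False

p1 H@[#../#..]: H01[###/#..]+1* H11[#../###]+1
p2 V@[###/#..] terminal -1; root [#../#..] d7
if H skipped the turn, V would face:
~ p1 V@[#../#..]: V01[##./##.]+1* V02[#.#/#.#]+1
~ p2 H@[##./##.] terminal -1; root [#../#..] d7
compare (H): move=+1 vs pass=-1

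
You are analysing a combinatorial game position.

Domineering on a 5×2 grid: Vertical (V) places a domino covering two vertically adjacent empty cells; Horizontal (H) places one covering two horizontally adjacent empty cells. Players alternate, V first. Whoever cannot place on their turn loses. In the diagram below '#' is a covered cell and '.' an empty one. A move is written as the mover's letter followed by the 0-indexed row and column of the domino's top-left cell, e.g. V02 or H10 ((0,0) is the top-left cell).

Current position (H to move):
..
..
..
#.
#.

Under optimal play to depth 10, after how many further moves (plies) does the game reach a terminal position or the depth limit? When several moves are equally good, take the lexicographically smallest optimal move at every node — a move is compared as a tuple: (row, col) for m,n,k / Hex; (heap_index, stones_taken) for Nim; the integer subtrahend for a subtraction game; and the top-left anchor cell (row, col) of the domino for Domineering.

PV length from [../../../#./#.]: 3 plies

p1 H@[../../../#./#.]: H00[##/../../#./#.]-1 H10[../##/../#./#.]+1* H20[../../##/#./#.]-1
p2 V@[../##/../#./#.]: V21[../##/.#/##/#.]-1* V31[../##/../##/##]-1
p3 H@[../##/.#/##/#.]: H00[##/##/.#/##/#.]+1*
p4 V@[##/##/.#/##/#.] terminal -1; root [../../../#./#.] d10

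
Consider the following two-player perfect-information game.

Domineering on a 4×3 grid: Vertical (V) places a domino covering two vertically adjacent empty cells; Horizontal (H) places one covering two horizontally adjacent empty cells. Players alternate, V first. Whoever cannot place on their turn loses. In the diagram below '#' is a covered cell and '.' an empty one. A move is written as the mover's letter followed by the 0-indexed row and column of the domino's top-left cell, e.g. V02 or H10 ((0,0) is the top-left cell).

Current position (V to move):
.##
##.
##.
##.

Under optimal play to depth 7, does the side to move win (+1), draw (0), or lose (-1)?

value(.##/##./##./##., V) = +1

p1 V@[.##/##./##./##.]: V12[.##/###/###/##.]+1* V22[.##/##./###/###]+1
p2 H@[.##/###/###/##.] terminal -1; root [.##/##./##./##.] d7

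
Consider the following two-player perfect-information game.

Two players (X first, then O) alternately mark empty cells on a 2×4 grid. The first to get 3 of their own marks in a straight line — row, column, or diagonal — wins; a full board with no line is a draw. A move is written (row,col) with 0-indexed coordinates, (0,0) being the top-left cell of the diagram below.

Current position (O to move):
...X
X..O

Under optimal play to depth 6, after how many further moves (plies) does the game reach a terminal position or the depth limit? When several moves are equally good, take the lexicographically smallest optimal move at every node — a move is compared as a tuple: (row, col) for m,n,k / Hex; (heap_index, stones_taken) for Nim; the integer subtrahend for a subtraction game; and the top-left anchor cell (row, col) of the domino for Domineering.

[...X/X..O] O move#1: (0,0):+0/O..X/X..O*, (0,1):+0/.O.X/X..O, (0,2):+0/..OX/X..O, (1,1):+0/...X/XO.O, (1,2):+0/...X/X.OO
[O..X/X..O] X move#2: (0,1):+0/OX.X/X..O*, (0,2):+0/O.XX/X..O, (1,1):+0/O..X/XX.O, (1,2):+0/O..X/X.XO
[OX.X/X..O] O move#3: (0,2):+0/OXOX/X..O*, (1,1):-1/OX.X/XO.O, (1,2):-1/OX.X/X.OO
[OXOX/X..O] X move#4: (1,1):+0/OXOX/XX.O*, (1,2):+0/OXOX/X.XO
[OXOX/XX.O] O move#5: (1,2):+0/OXOX/XXOO*
[OXOX/XXOO] end (terminal +0, X#6); searched ...X/X..O to 6

PV length from [...X/X..O]: 5 plies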